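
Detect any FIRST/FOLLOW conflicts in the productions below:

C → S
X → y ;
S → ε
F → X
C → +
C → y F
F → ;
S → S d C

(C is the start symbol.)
A FIRST/FOLLOW conflict occurs when a non-terminal N has a nullable alternative N → β (β ⇒* ε) and another alternative N → α with FIRST(α) ∩ FOLLOW(N) ≠ ∅: on such a lookahead the parser cannot decide between expanding α and letting N vanish via β.

Nullable non-terminals: C, S.
FIRST sets used below: FIRST(S) = { 'd', ε }

C: nullable alternative(s) C → S; FOLLOW(C) = { $, 'd' }
  C → S: FIRST \ {ε} = { 'd' } — this is the only nullable alternative, skip
  C → +: FIRST \ {ε} = { '+' } — disjoint from FOLLOW(C)
  C → y F: FIRST \ {ε} = { 'y' } — disjoint from FOLLOW(C)

S: nullable alternative(s) S → ε; FOLLOW(S) = { $, 'd' }
  S → ε: FIRST \ {ε} = { } — this is the only nullable alternative, skip
  S → S d C: FIRST \ {ε} = { 'd' } — overlaps FOLLOW(S) on { 'd' }: CONFLICT

F, X have no nullable alternative, so no FIRST/FOLLOW check is needed there.

So the grammar has 1 FIRST/FOLLOW conflict (marked CONFLICT above).

Answer: Yes. S → S d C with FOLLOW(S) on { 'd' }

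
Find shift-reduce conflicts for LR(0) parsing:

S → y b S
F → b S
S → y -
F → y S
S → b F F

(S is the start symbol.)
A shift-reduce conflict occurs when an LR(0) state has both:
  - a complete (reduce) item [A → α .] (dot at the end), and
  - a shift item [B → β . c γ] (dot before a terminal).

Augment with S' → S and build the canonical LR(0) collection (I0 = CLOSURE({[S' → . S]}), then GOTO on every symbol after a dot until no new states appear). It has 13 states:
  I0: { [S → . b F F], [S → . y -], [S → . y b S], [S' → . S] }  — shift
  I1: { [S' → S .] }  — accept
  I2: { [F → . b S], [F → . y S], [S → b . F F] }  — shift
  I3: { [S → y . -], [S → y . b S] }  — shift
  I4: { [S → y - .] }  — reduce
  I5: { [S → . b F F], [S → . y -], [S → . y b S], [S → y b . S] }  — shift
  I6: { [S → y b S .] }  — reduce
  I7: { [F → . b S], [F → . y S], [S → b F . F] }  — shift
  I8: { [F → b . S], [S → . b F F], [S → . y -], [S → . y b S] }  — shift
  I9: { [F → y . S], [S → . b F F], [S → . y -], [S → . y b S] }  — shift
  I10: { [F → y S .] }  — reduce
  I11: { [F → b S .] }  — reduce
  I12: { [S → b F F .] }  — reduce

No state contains both a complete item and a shift item.

Answer: No shift-reduce conflicts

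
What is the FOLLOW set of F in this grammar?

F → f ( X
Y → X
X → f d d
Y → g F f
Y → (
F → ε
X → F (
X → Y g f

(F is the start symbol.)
{ $, '(', 'f' }

F is the start symbol, so $ ∈ FOLLOW(F).
In Y → g F f: F is followed by f, add FIRST(f) \ {ε} = { 'f' }
In X → F (: F is followed by '(', add FIRST('(') \ {ε} = { '(' }

Taking the union: FOLLOW(F) = { $, '(', 'f' }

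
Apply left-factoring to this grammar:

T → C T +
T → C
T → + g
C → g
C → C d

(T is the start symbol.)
T → C T'
T' → T +
T' → ε
T → + g
C → g
C → C d

Left-factoring transforms A → αβ₁ | αβ₂ into A → αA' and A' → β₁ | β₂
(α is the longest common prefix among the alternatives). Repeat until
no nonterminal has two alternatives with a common prefix.

Round 1: T has alternatives sharing prefix 'C'. Introduce T': T → C T'
  Add: T' → T +
  Add: T' → ε

No remaining common prefixes — done.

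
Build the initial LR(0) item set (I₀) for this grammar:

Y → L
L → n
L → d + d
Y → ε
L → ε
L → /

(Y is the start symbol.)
First, augment the grammar with Y' → Y
I₀ = CLOSURE({ [Y' → . Y] }):
  [Y' → . Y] has the dot before Y: add [Y → . L], [Y → .]
  [Y → . L] has the dot before L: add [L → . n], [L → . d + d], [L → .], [L → . /]
No further items can be added.

I₀ = { [L → . /], [L → . d + d], [L → . n], [L → .], [Y → . L], [Y → .], [Y' → . Y] }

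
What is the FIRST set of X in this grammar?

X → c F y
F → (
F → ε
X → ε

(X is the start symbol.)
To compute FIRST(X), examine every production with X on the left-hand side, reading each right-hand side left to right until a non-nullable symbol is reached.

From X → c F y:
  - c is a terminal: add 'c' and stop
From X → ε:
  - ε-production, so ε ∈ FIRST(X)

Collecting: FIRST(X) = { 'c', ε }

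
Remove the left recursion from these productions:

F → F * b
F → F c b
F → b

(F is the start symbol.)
F → b F'
F' → * b F'
F' → c b F'
F' → ε

F is directly left-recursive. The standard transformation for
  A → A α₁ | ... | A α_m | β₁ | ... | β_n
is
  A  → β₁ A' | ... | β_n A'
  A' → α₁ A' | ... | α_m A' | ε

F → b becomes F → b F'
F → F * b becomes F' → * b F'
F → F c b becomes F' → c b F'
Add F' → ε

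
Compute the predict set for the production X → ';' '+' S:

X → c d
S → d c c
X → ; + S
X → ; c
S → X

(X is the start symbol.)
PREDICT(X → ';' '+' S) = (FIRST(RHS) \ {ε}) ∪ (FOLLOW(X) if ε ∈ FIRST(RHS), i.e. RHS ⇒* ε)
FIRST(';' '+' S) = { ';' }
ε ∉ FIRST(';' '+' S), so FOLLOW(X) is not added.
PREDICT(X → ';' '+' S) = { ';' }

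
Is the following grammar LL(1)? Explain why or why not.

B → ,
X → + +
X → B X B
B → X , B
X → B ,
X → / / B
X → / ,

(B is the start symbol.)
No. Predict set conflict for B: { ',' }

A grammar is LL(1) if for each non-terminal N with multiple productions, the predict sets of those productions are pairwise disjoint, where PREDICT(N → α) = (FIRST(α) \ {ε}) ∪ (FOLLOW(N) if α ⇒* ε).

Relevant sets:
  FIRST(X) = { '+', ',', '/' }
  FIRST(B) = { '+', ',', '/' }

For B:
  PREDICT(B → ',') = { ',' }
  PREDICT(B → X ',' B) = { '+', ',', '/' }
For X:
  PREDICT(X → '+' '+') = { '+' }
  PREDICT(X → B X B) = { '+', ',', '/' }
  PREDICT(X → B ',') = { '+', ',', '/' }
  PREDICT(X → '/' '/' B) = { '/' }
  PREDICT(X → '/' ',') = { '/' }

Conflict found: Predict set conflict for B: { ',' }
The grammar is NOT LL(1).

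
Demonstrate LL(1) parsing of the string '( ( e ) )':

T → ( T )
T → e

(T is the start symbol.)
LL(1) parsing maintains a stack (initially the start symbol over $) and the input. At each step: if the stack top is a terminal, match it against the current input token; if it is a non-terminal N, replace it with the RHS of M[N, lookahead] (the unique production whose predict set contains the lookahead).

Stack is shown with the top on the left.

Stack      Input        Action
------------------------------
T $        ( ( e ) ) $  output T → ( T )
( T ) $    ( ( e ) ) $  match '('
T ) $      ( e ) ) $    output T → ( T )
( T ) ) $  ( e ) ) $    match '('
T ) ) $    e ) ) $      output T → e
e ) ) $    e ) ) $      match 'e'
) ) $      ) ) $        match ')'
) $        ) $          match ')'
$          $            accept

The string is accepted.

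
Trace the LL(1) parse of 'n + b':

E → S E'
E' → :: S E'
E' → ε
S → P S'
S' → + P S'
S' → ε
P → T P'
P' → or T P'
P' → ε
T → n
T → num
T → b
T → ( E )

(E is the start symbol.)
Stack is shown with the top on the left.

Stack         Input    Action
-----------------------------
E $           n + b $  output E → S E'
S E' $        n + b $  output S → P S'
P S' E' $     n + b $  output P → T P'
T P' S' E' $  n + b $  output T → n
n P' S' E' $  n + b $  match 'n'
P' S' E' $    + b $    output P' → ε
S' E' $       + b $    output S' → + P S'
+ P S' E' $   + b $    match '+'
P S' E' $     b $      output P → T P'
T P' S' E' $  b $      output T → b
b P' S' E' $  b $      match 'b'
P' S' E' $    $        output P' → ε
S' E' $       $        output S' → ε
E' $          $        output E' → ε
$             $        accept

The string is accepted.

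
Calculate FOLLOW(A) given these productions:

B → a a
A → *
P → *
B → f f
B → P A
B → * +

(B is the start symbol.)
In B → P A: A is at the end, add FOLLOW(B)

The FOLLOW sets referred to above (computed the same way, to a fixed point):
  FOLLOW(B) = { $ }

Taking the union: FOLLOW(A) = { $ }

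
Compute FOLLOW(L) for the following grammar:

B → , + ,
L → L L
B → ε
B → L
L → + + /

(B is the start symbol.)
To compute FOLLOW(L), find every occurrence of L on a right-hand side N → α L β: add FIRST(β) \ {ε}, and if β is empty or nullable also add FOLLOW(N). Iterate to a fixed point.

In L → L L: L is followed by L, add FIRST(L) \ {ε} = { '+' }
In L → L L: L is at the end; this adds FOLLOW(L) to itself — nothing new
In B → L: L is at the end, add FOLLOW(B)

The FOLLOW sets referred to above (computed the same way, to a fixed point):
  FOLLOW(B) = { $ }

Taking the union: FOLLOW(L) = { $, '+' }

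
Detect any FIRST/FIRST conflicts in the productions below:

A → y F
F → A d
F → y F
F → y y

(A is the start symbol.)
FIRST sets of the non-terminals at (or reachable through a nullable prefix from) the front of some alternative:
  FIRST(A) = { 'y' }

Productions for F:
  F → A d: FIRST = { 'y' }
  F → y F: FIRST = { 'y' }
  F → y y: FIRST = { 'y' }
A has only one production, so no FIRST/FIRST conflict is possible there.

Conflict for F: F → A d and F → y F
  Overlap: { 'y' }
Conflict for F: F → A d and F → y y
  Overlap: { 'y' }
Conflict for F: F → y F and F → y y
  Overlap: { 'y' }

Answer: Yes. F → A d / F → y F on { 'y' }; F → A d / F → y y on { 'y' }; F → y F / F → y y on { 'y' }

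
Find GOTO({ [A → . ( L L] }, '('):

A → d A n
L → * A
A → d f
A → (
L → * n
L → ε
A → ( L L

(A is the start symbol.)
{ [A → ( . L L], [L → . * A], [L → . * n], [L → .] }

GOTO(I, '(') = CLOSURE({ [A → αX.β] : [A → α.Xβ] ∈ I, X = '(' })

Items with dot before '(', with the dot advanced:
  [A → . ( L L] → [A → ( . L L]
Closure of the advanced items:
  [A → ( . L L] has the dot before L: add [L → . * A], [L → . * n], [L → .]

GOTO = { [A → ( . L L], [L → . * A], [L → . * n], [L → .] }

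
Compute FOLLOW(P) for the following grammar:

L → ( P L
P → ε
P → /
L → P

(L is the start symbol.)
In L → ( P L: P is followed by L, add FIRST(L) \ {ε} = { '(', '/' }
  L is nullable, so also add FOLLOW(L)
In L → P: P is at the end, add FOLLOW(L)

The FOLLOW sets referred to above (computed the same way, to a fixed point):
  FOLLOW(L) = { $ }

Taking the union: FOLLOW(P) = { $, '(', '/' }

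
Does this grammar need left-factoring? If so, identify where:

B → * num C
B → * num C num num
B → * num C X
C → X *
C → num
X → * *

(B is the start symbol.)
Yes, B has productions with common prefix '* num C'

Left-factoring is needed when two productions for the same non-terminal
share a common prefix on the right-hand side.

Productions for B:
  B → * num C
  B → * num C num num
  B → * num C X
Productions for C:
  C → X *
  C → num

Found common prefix '* num C' in productions for B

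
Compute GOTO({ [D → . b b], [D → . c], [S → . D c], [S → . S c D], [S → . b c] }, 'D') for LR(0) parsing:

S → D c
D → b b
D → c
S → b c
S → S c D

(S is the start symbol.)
GOTO(I, 'D') = CLOSURE({ [A → αX.β] : [A → α.Xβ] ∈ I, X = 'D' })

Items with dot before 'D', with the dot advanced:
  [S → . D c] → [S → D . c]
Closure adds nothing (no advanced item has the dot before a non-terminal).

GOTO = { [S → D . c] }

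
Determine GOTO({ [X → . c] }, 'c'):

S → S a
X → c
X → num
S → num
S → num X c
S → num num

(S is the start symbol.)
{ [X → c .] }

GOTO(I, 'c') = CLOSURE({ [A → αX.β] : [A → α.Xβ] ∈ I, X = 'c' })

Items with dot before 'c', with the dot advanced:
  [X → . c] → [X → c .]
Closure adds nothing (no advanced item has the dot before a non-terminal).

GOTO = { [X → c .] }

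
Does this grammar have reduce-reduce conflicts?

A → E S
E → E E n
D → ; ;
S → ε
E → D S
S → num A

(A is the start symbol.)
No reduce-reduce conflicts

Augment with A' → A and build the canonical LR(0) collection (I0 = CLOSURE({[A' → . A]}), then GOTO on every symbol after a dot until no new states appear). It has 12 states:
  I0: { [A → . E S], [A' → . A], [D → . ; ;], [E → . D S], [E → . E E n] }  — shift
  I1: { [D → ; . ;] }  — shift
  I2: { [A' → A .] }  — accept
  I3: { [E → D . S], [S → . num A], [S → .] }  — shift, reduce
  I4: { [A → E . S], [D → . ; ;], [E → . D S], [E → . E E n], [E → E . E n], [S → . num A], [S → .] }  — shift, reduce
  I5: { [D → . ; ;], [E → . D S], [E → . E E n], [E → E . E n], [E → E E . n] }  — shift
  I6: { [A → E S .] }  — reduce
  I7: { [A → . E S], [D → . ; ;], [E → . D S], [E → . E E n], [S → num . A] }  — shift
  I8: { [S → num A .] }  — reduce
  I9: { [E → E E n .] }  — reduce
  I10: { [E → D S .] }  — reduce
  I11: { [D → ; ; .] }  — reduce

No state contains more than one complete item.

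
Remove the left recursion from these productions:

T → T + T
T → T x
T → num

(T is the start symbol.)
T is directly left-recursive. The standard transformation for
  A → A α₁ | ... | A α_m | β₁ | ... | β_n
is
  A  → β₁ A' | ... | β_n A'
  A' → α₁ A' | ... | α_m A' | ε

T → num becomes T → num T'
T → T + T becomes T' → + T T'
T → T x becomes T' → x T'
Add T' → ε

Resulting grammar:
T → num T'
T' → + T T'
T' → x T'
T' → ε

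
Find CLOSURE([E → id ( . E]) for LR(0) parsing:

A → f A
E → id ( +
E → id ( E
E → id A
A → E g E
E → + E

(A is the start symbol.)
To compute CLOSURE, for each item [A → α.Bβ] where B is a non-terminal, add [B → .γ] for all productions B → γ; repeat for the newly added items until nothing changes.

Start with: [E → id ( . E]
  [E → id ( . E] has the dot before E: add [E → . id ( +], [E → . id ( E], [E → . id A], [E → . + E]
No further items can be added.

CLOSURE = { [E → . + E], [E → . id ( +], [E → . id ( E], [E → . id A], [E → id ( . E] }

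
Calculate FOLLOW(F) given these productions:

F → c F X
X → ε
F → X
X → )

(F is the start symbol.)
F is the start symbol, so $ ∈ FOLLOW(F).
In F → c F X: F is followed by X, add FIRST(X) \ {ε} = { ')' }
  X is nullable, so FOLLOW(F) is also included — that is the set being defined, nothing new

Taking the union: FOLLOW(F) = { $, ')' }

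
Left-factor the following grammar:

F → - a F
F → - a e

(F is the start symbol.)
F → - a F'
F' → F
F' → e

Left-factoring transforms A → αβ₁ | αβ₂ into A → αA' and A' → β₁ | β₂
(α is the longest common prefix among the alternatives). Repeat until
no nonterminal has two alternatives with a common prefix.

Round 1: F has alternatives sharing prefix '- a'. Introduce F': F → - a F'
  Add: F' → F
  Add: F' → e

No remaining common prefixes — done.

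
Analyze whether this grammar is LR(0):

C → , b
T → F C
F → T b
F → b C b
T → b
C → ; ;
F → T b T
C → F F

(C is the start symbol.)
Augment with C' → C and build the canonical LR(0) collection (I0 = CLOSURE({[C' → . C]}), then GOTO on every symbol after a dot until no new states appear). It has 16 states:
  I0: { [C → . , b], [C → . ; ;], [C → . F F], [C' → . C], [F → . T b T], [F → . T b], [F → . b C b], [T → . F C], [T → . b] }  — shift
  I1: { [C → , . b] }  — shift
  I2: { [C → ; . ;] }  — shift
  I3: { [C' → C .] }  — accept
  I4: { [C → . , b], [C → . ; ;], [C → . F F], [C → F . F], [F → . T b T], [F → . T b], [F → . b C b], [T → . F C], [T → . b], [T → F . C] }  — shift
  I5: { [F → T . b T], [F → T . b] }  — shift
  I6: { [C → . , b], [C → . ; ;], [C → . F F], [F → . T b T], [F → . T b], [F → . b C b], [F → b . C b], [T → . F C], [T → . b], [T → b .] }  — shift, reduce
  I7: { [F → b C . b] }  — shift
  I8: { [F → b C b .] }  — reduce
  I9: { [F → . T b T], [F → . T b], [F → . b C b], [F → T b . T], [F → T b .], [T → . F C], [T → . b] }  — shift, reduce
  I10: { [C → . , b], [C → . ; ;], [C → . F F], [F → . T b T], [F → . T b], [F → . b C b], [T → . F C], [T → . b], [T → F . C] }  — shift
  I11: { [F → T . b T], [F → T . b], [F → T b T .] }  — shift, reduce
  I12: { [T → F C .] }  — reduce
  I13: { [C → . , b], [C → . ; ;], [C → . F F], [C → F . F], [C → F F .], [F → . T b T], [F → . T b], [F → . b C b], [T → . F C], [T → . b], [T → F . C] }  — shift, reduce
  I14: { [C → ; ; .] }  — reduce
  I15: { [C → , b .] }  — reduce

Conflict in state I6:
  Shift-reduce conflict between [T → b .] and [C → . , b]
So the grammar is NOT LR(0).

Answer: No. Shift-reduce conflict between [T → b .] and [C → . , b]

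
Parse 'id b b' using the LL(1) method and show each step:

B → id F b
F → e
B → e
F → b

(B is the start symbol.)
LL(1) parsing maintains a stack (initially the start symbol over $) and the input. At each step: if the stack top is a terminal, match it against the current input token; if it is a non-terminal N, replace it with the RHS of M[N, lookahead] (the unique production whose predict set contains the lookahead).

Stack is shown with the top on the left.

Stack     Input     Action
--------------------------
B $       id b b $  output B → id F b
id F b $  id b b $  match 'id'
F b $     b b $     output F → b
b b $     b b $     match 'b'
b $       b $       match 'b'
$         $         accept

The string is accepted.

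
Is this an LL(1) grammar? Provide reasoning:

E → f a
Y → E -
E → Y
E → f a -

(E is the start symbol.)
Relevant sets:
  FIRST(Y) = { 'f' }

For E:
  PREDICT(E → f a) = { 'f' }
  PREDICT(E → Y) = { 'f' }
  PREDICT(E → f a '-') = { 'f' }
Y has a single production, so nothing to check there.

Conflict found: Predict set conflict for E: { 'f' }
The grammar is NOT LL(1).

Answer: No. Predict set conflict for E: { 'f' }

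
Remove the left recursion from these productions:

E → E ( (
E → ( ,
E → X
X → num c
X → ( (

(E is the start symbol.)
E → ( , E'
E → X E'
E' → ( ( E'
E' → ε
X → num c
X → ( (

E is directly left-recursive. The standard transformation for
  A → A α₁ | ... | A α_m | β₁ | ... | β_n
is
  A  → β₁ A' | ... | β_n A'
  A' → α₁ A' | ... | α_m A' | ε

E → ( , becomes E → ( , E'
E → X becomes E → X E'
E → E ( ( becomes E' → ( ( E'
Add E' → ε

Productions for other non-terminals are unchanged:
  X → num c
  X → ( (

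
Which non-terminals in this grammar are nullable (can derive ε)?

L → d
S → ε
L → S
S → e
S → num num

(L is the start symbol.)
{ 'L', 'S' }

A non-terminal is nullable if it can derive ε (the empty string): either it has an ε-production, or it has a production whose right-hand side consists entirely of nullable non-terminals.

ε-productions: S → ε
So S is immediately nullable.
L → S: every symbol on the right is nullable, so L is nullable too.
Every non-terminal is now nullable.
Nullable = { 'L', 'S' }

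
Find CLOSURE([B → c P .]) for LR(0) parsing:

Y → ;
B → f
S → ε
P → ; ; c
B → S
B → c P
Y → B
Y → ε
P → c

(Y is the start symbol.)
{ [B → c P .] }

To compute CLOSURE, for each item [A → α.Bβ] where B is a non-terminal, add [B → .γ] for all productions B → γ; repeat for the newly added items until nothing changes.

Start with: [B → c P .]
The dot is at the end, so nothing is added.

CLOSURE = { [B → c P .] }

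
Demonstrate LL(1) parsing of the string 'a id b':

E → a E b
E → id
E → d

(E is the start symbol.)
LL(1) parsing maintains a stack (initially the start symbol over $) and the input. At each step: if the stack top is a terminal, match it against the current input token; if it is a non-terminal N, replace it with the RHS of M[N, lookahead] (the unique production whose predict set contains the lookahead).

Stack is shown with the top on the left.

Stack    Input     Action
-------------------------
E $      a id b $  output E → a E b
a E b $  a id b $  match 'a'
E b $    id b $    output E → id
id b $   id b $    match 'id'
b $      b $       match 'b'
$        $         accept

The string is accepted.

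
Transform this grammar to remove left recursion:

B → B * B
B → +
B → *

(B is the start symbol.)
B is directly left-recursive. The standard transformation for
  A → A α₁ | ... | A α_m | β₁ | ... | β_n
is
  A  → β₁ A' | ... | β_n A'
  A' → α₁ A' | ... | α_m A' | ε

B → + becomes B → + B'
B → * becomes B → * B'
B → B * B becomes B' → * B B'
Add B' → ε

Resulting grammar:
B → + B'
B → * B'
B' → * B B'
B' → ε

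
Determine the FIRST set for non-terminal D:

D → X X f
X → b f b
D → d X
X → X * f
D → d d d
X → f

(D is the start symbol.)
{ 'b', 'd', 'f' }

To compute FIRST(D), examine every production with D on the left-hand side, reading each right-hand side left to right until a non-nullable symbol is reached.

FIRST sets of the other non-terminals involved (by the same procedure, iterated to a fixed point):
  FIRST(X) = { 'b', 'f' }

From D → X X f:
  - X is a non-terminal: add FIRST(X) \ {ε} = { 'b', 'f' }
    X is not nullable, so stop
From D → d X:
  - d is a terminal: add 'd' and stop
From D → d d d:
  - d is a terminal: add 'd' and stop

Collecting: FIRST(D) = { 'b', 'd', 'f' }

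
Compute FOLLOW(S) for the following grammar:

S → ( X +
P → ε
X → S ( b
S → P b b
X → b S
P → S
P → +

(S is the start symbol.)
{ $, '(', '+', 'b' }

S is the start symbol, so $ ∈ FOLLOW(S).
In X → S ( b: S is followed by '(' b, add FIRST('(' b) \ {ε} = { '(' }
In X → b S: S is at the end, add FOLLOW(X)
In P → S: S is at the end, add FOLLOW(P)

The FOLLOW sets referred to above (computed the same way, to a fixed point):
  FOLLOW(X) = { '+' }
  FOLLOW(P) = { 'b' }

Taking the union: FOLLOW(S) = { $, '(', '+', 'b' }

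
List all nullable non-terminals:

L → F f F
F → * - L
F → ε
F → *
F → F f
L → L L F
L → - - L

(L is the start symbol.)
{ 'F' }

A non-terminal is nullable if it can derive ε (the empty string): either it has an ε-production, or it has a production whose right-hand side consists entirely of nullable non-terminals.

ε-productions: F → ε
So F is immediately nullable.
No further non-terminal can be added: every production for the remaining non-terminals contains a terminal or a non-nullable non-terminal.
Nullable = { 'F' }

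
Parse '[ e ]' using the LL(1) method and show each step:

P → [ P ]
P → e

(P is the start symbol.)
Stack is shown with the top on the left.

Stack    Input    Action
------------------------
P $      [ e ] $  output P → [ P ]
[ P ] $  [ e ] $  match '['
P ] $    e ] $    output P → e
e ] $    e ] $    match 'e'
] $      ] $      match ']'
$        $        accept

The string is accepted.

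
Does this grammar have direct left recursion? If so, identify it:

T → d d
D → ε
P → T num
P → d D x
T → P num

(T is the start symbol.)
Direct left recursion occurs when N → N α for some non-terminal N (the right-hand side begins with the left-hand side itself).

T → d d: starts with d
D → ε: starts with ε
P → T num: starts with T
P → d D x: starts with d
T → P num: starts with P

No direct left recursion found.

Answer: No direct left recursion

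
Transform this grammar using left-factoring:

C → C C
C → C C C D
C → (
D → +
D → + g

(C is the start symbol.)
Left-factoring transforms A → αβ₁ | αβ₂ into A → αA' and A' → β₁ | β₂
(α is the longest common prefix among the alternatives). Repeat until
no nonterminal has two alternatives with a common prefix.

Round 1: C has alternatives sharing prefix 'C C'. Introduce C': C → C C C'
  Add: C' → ε
  Add: C' → C D

Round 2: D has alternatives sharing prefix '+'. Introduce D': D → + D'
  Add: D' → ε
  Add: D' → g

No remaining common prefixes — done.

Resulting grammar:
C → C C C'
C' → ε
C' → C D
C → (
D → + D'
D' → ε
D' → g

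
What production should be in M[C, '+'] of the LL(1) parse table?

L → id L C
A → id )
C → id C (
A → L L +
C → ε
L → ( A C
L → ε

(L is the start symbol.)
To find M[C, '+'], we find productions for C where '+' is in the predict set (PREDICT(N → α) = (FIRST(α) \ {ε}) ∪ (FOLLOW(N) if α ⇒* ε)).

Relevant sets:
  FOLLOW(C) = { $, '(', '+', 'id' }

C → id C (: PREDICT = { 'id' }
C → ε: PREDICT = { $, '(', '+', 'id' }
  '+' is in predict set, so this production goes in M[C, '+']

M[C, '+'] = C → ε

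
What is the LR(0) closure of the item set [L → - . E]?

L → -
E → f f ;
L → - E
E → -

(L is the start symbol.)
Start with: [L → - . E]
  [L → - . E] has the dot before E: add [E → . f f ;], [E → . -]
No further items can be added.

CLOSURE = { [E → . -], [E → . f f ;], [L → - . E] }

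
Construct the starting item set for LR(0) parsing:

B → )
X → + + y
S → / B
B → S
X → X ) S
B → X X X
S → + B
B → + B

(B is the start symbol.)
First, augment the grammar with B' → B
I₀ = CLOSURE({ [B' → . B] }):
  [B' → . B] has the dot before B: add [B → . )], [B → . S], [B → . X X X], [B → . + B]
  [B → . S] has the dot before S: add [S → . / B], [S → . + B]
  [B → . X X X] has the dot before X: add [X → . + + y], [X → . X ) S]
No further items can be added.

I₀ = { [B → . )], [B → . + B], [B → . S], [B → . X X X], [B' → . B], [S → . + B], [S → . / B], [X → . + + y], [X → . X ) S] }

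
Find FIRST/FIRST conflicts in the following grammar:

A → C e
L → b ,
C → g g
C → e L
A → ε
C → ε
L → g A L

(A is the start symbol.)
No FIRST/FIRST conflicts.

A FIRST/FIRST conflict occurs when two productions N → α and N → β for the same non-terminal have FIRST(α) ∩ FIRST(β) ≠ ∅ (with ε ∈ FIRST of a nullable right-hand side, so two nullable alternatives also conflict).

FIRST sets of the non-terminals at (or reachable through a nullable prefix from) the front of some alternative:
  FIRST(C) = { 'e', 'g', ε }

Productions for A:
  A → C e: FIRST = { 'e', 'g' }
  A → ε: FIRST = { ε }
Productions for L:
  L → b ,: FIRST = { 'b' }
  L → g A L: FIRST = { 'g' }
Productions for C:
  C → g g: FIRST = { 'g' }
  C → e L: FIRST = { 'e' }
  C → ε: FIRST = { ε }

All alternatives of each non-terminal have pairwise disjoint FIRST sets.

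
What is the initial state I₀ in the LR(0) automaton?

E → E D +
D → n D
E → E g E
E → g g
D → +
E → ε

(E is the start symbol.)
First, augment the grammar with E' → E
I₀ = CLOSURE({ [E' → . E] }):
  [E' → . E] has the dot before E: add [E → . E D +], [E → . E g E], [E → . g g], [E → .]
No further items can be added.

I₀ = { [E → . E D +], [E → . E g E], [E → . g g], [E → .], [E' → . E] }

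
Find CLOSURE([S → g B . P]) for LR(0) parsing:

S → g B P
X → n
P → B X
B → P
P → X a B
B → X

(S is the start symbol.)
{ [B → . P], [B → . X], [P → . B X], [P → . X a B], [S → g B . P], [X → . n] }

Start with: [S → g B . P]
  [S → g B . P] has the dot before P: add [P → . B X], [P → . X a B]
  [P → . B X] has the dot before B: add [B → . P], [B → . X]
  [P → . X a B] has the dot before X: add [X → . n]
No further items can be added.

CLOSURE = { [B → . P], [B → . X], [P → . B X], [P → . X a B], [S → g B . P], [X → . n] }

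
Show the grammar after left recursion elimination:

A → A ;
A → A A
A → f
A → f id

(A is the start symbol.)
A is directly left-recursive. The standard transformation for
  A → A α₁ | ... | A α_m | β₁ | ... | β_n
is
  A  → β₁ A' | ... | β_n A'
  A' → α₁ A' | ... | α_m A' | ε

A → f becomes A → f A'
A → f id becomes A → f id A'
A → A ; becomes A' → ; A'
A → A A becomes A' → A A'
Add A' → ε

Resulting grammar:
A → f A'
A → f id A'
A' → ; A'
A' → A A'
A' → ε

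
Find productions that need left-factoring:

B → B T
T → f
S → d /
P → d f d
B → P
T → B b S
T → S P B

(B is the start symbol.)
Left-factoring is needed when two productions for the same non-terminal
share a common prefix on the right-hand side.

Productions for B:
  B → B T
  B → P
Productions for T:
  T → f
  T → B b S
  T → S P B

No common prefixes found.

Answer: No, left-factoring is not needed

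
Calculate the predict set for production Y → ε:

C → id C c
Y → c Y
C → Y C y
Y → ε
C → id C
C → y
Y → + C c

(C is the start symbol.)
{ '+', 'c', 'id', 'y' }

PREDICT(Y → ε) = (FIRST(RHS) \ {ε}) ∪ (FOLLOW(Y) if ε ∈ FIRST(RHS), i.e. RHS ⇒* ε)
The right-hand side is ε (FIRST(ε) = { ε }), so the predict set is FOLLOW(Y) = { '+', 'c', 'id', 'y' }
PREDICT(Y → ε) = { '+', 'c', 'id', 'y' }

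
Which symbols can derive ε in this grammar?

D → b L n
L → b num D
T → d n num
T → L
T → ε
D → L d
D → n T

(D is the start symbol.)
{ 'T' }

ε-productions: T → ε
So T is immediately nullable.
No further non-terminal can be added: every production for the remaining non-terminals contains a terminal or a non-nullable non-terminal.
Nullable = { 'T' }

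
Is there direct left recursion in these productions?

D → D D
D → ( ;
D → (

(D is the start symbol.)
Direct left recursion occurs when N → N α for some non-terminal N (the right-hand side begins with the left-hand side itself).

D → D D: LEFT RECURSIVE (starts with D)
D → ( ;: starts with '('
D → (: starts with '('

The grammar has direct left recursion on: D.

Answer: Yes, D is left-recursive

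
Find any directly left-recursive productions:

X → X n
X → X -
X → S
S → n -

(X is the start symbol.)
X → X n: LEFT RECURSIVE (starts with X)
X → X -: LEFT RECURSIVE (starts with X)
X → S: starts with S
S → n -: starts with n

The grammar has direct left recursion on: X.

Answer: Yes, X is left-recursive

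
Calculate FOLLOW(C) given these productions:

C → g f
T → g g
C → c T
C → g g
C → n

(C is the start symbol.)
{ $ }

To compute FOLLOW(C), find every occurrence of C on a right-hand side N → α C β: add FIRST(β) \ {ε}, and if β is empty or nullable also add FOLLOW(N). Iterate to a fixed point.

C is the start symbol, so $ ∈ FOLLOW(C).
C does not occur on any right-hand side.

Taking the union: FOLLOW(C) = { $ }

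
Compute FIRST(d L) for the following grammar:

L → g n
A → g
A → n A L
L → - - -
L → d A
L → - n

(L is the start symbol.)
{ 'd' }

To compute FIRST(d L), process the symbols left to right:
Symbol d is a terminal. Add 'd' and stop.
FIRST(d L) = { 'd' }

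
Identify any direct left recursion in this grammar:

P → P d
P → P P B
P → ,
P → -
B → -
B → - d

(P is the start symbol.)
Yes, P is left-recursive

P → P d: LEFT RECURSIVE (starts with P)
P → P P B: LEFT RECURSIVE (starts with P)
P → ,: starts with ','
P → -: starts with '-'
B → -: starts with '-'
B → - d: starts with '-'

The grammar has direct left recursion on: P.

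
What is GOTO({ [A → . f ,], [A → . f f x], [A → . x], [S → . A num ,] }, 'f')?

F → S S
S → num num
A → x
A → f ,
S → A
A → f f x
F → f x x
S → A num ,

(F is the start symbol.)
GOTO(I, 'f') = CLOSURE({ [A → αX.β] : [A → α.Xβ] ∈ I, X = 'f' })

Items with dot before 'f', with the dot advanced:
  [A → . f ,] → [A → f . ,]
  [A → . f f x] → [A → f . f x]
Closure adds nothing (no advanced item has the dot before a non-terminal).

GOTO = { [A → f . ,], [A → f . f x] }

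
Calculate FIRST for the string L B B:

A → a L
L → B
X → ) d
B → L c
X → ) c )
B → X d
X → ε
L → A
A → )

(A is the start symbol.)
FIRST sets of the non-terminals involved (from the grammar, by fixed-point iteration):
  FIRST(L) = { ')', 'a', 'd' }

To compute FIRST(L B B), process the symbols left to right:
Symbol L is a non-terminal. Add FIRST(L) \ {ε} = { ')', 'a', 'd' }
L is not nullable (ε ∉ FIRST(L)), so stop here.
FIRST(L B B) = { ')', 'a', 'd' }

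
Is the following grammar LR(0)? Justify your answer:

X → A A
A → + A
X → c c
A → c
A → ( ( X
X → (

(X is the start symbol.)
A grammar is LR(0) if no state in the canonical LR(0) collection has:
  - both a shift item (dot before a terminal) and a complete item (shift-reduce conflict), or
  - two or more complete items (reduce-reduce conflict; the accept item [X' → X .] counts as a complete item here).

Augment with X' → X and build the canonical LR(0) collection (I0 = CLOSURE({[X' → . X]}), then GOTO on every symbol after a dot until no new states appear). It has 13 states:
  I0: { [A → . ( ( X], [A → . + A], [A → . c], [X → . (], [X → . A A], [X → . c c], [X' → . X] }  — shift
  I1: { [A → ( . ( X], [X → ( .] }  — shift, reduce
  I2: { [A → + . A], [A → . ( ( X], [A → . + A], [A → . c] }  — shift
  I3: { [A → . ( ( X], [A → . + A], [A → . c], [X → A . A] }  — shift
  I4: { [X' → X .] }  — accept
  I5: { [A → c .], [X → c . c] }  — shift, reduce
  I6: { [X → c c .] }  — reduce
  I7: { [A → ( . ( X] }  — shift
  I8: { [X → A A .] }  — reduce
  I9: { [A → c .] }  — reduce
  I10: { [A → ( ( . X], [A → . ( ( X], [A → . + A], [A → . c], [X → . (], [X → . A A], [X → . c c] }  — shift
  I11: { [A → ( ( X .] }  — reduce
  I12: { [A → + A .] }  — reduce

Conflict in state I1:
  Shift-reduce conflict between [X → ( .] and [A → ( . ( X]
So the grammar is NOT LR(0).

Answer: No. Shift-reduce conflict between [X → ( .] and [A → ( . ( X]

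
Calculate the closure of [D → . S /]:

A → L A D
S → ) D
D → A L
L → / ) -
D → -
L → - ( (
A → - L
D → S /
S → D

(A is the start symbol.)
{ [A → . - L], [A → . L A D], [D → . -], [D → . A L], [D → . S /], [L → . - ( (], [L → . / ) -], [S → . ) D], [S → . D] }

To compute CLOSURE, for each item [A → α.Bβ] where B is a non-terminal, add [B → .γ] for all productions B → γ; repeat for the newly added items until nothing changes.

Start with: [D → . S /]
  [D → . S /] has the dot before S: add [S → . ) D], [S → . D]
  [S → . D] has the dot before D: add [D → . A L], [D → . -]
  [D → . A L] has the dot before A: add [A → . L A D], [A → . - L]
  [A → . L A D] has the dot before L: add [L → . / ) -], [L → . - ( (]
No further items can be added.

CLOSURE = { [A → . - L], [A → . L A D], [D → . -], [D → . A L], [D → . S /], [L → . - ( (], [L → . / ) -], [S → . ) D], [S → . D] }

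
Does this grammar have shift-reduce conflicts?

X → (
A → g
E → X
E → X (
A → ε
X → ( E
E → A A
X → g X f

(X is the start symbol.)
Yes — I1: [A → .] vs [A → . g]; I6: [A → .] vs [A → . g]; I8: [E → X .] vs [E → X . (]; I9: [A → g .] vs [X → . (]

Augment with X' → X and build the canonical LR(0) collection (I0 = CLOSURE({[X' → . X]}), then GOTO on every symbol after a dot until no new states appear). It has 13 states:
  I0: { [X → . ( E], [X → . (], [X → . g X f], [X' → . X] }  — shift
  I1: { [A → . g], [A → .], [E → . A A], [E → . X (], [E → . X], [X → ( . E], [X → ( .], [X → . ( E], [X → . (], [X → . g X f] }  — shift, 2 reduces
  I2: { [X' → X .] }  — accept
  I3: { [X → . ( E], [X → . (], [X → . g X f], [X → g . X f] }  — shift
  I4: { [X → g X . f] }  — shift
  I5: { [X → g X f .] }  — reduce
  I6: { [A → . g], [A → .], [E → A . A] }  — shift, reduce
  I7: { [X → ( E .] }  — reduce
  I8: { [E → X . (], [E → X .] }  — shift, reduce
  I9: { [A → g .], [X → . ( E], [X → . (], [X → . g X f], [X → g . X f] }  — shift, reduce
  I10: { [E → X ( .] }  — reduce
  I11: { [E → A A .] }  — reduce
  I12: { [A → g .] }  — reduce

I1 contains reduce items [A → .], [X → ( .] and shift items [A → . g], [X → . (], [X → . ( E], [X → . g X f] — shift-reduce conflict.
I6 contains reduce item [A → .] and shift item [A → . g] — shift-reduce conflict.
I8 contains reduce item [E → X .] and shift item [E → X . (] — shift-reduce conflict.
I9 contains reduce item [A → g .] and shift items [X → . (], [X → . ( E], [X → . g X f] — shift-reduce conflict.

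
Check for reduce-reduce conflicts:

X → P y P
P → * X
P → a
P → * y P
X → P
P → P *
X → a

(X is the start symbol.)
Yes — I4: [P → a .] vs [X → a .]

A reduce-reduce conflict occurs when an LR(0) state has two complete items [A → α .] and [B → β .] — both call for a reduction, and with no lookahead the parser cannot choose between them.

Augment with X' → X and build the canonical LR(0) collection (I0 = CLOSURE({[X' → . X]}), then GOTO on every symbol after a dot until no new states appear). It has 12 states:
  I0: { [P → . * X], [P → . * y P], [P → . P *], [P → . a], [X → . P y P], [X → . P], [X → . a], [X' → . X] }  — shift
  I1: { [P → * . X], [P → * . y P], [P → . * X], [P → . * y P], [P → . P *], [P → . a], [X → . P y P], [X → . P], [X → . a] }  — shift
  I2: { [P → P . *], [X → P . y P], [X → P .] }  — shift, reduce
  I3: { [X' → X .] }  — accept
  I4: { [P → a .], [X → a .] }  — 2 reduces
  I5: { [P → P * .] }  — reduce
  I6: { [P → . * X], [P → . * y P], [P → . P *], [P → . a], [X → P y . P] }  — shift
  I7: { [P → P . *], [X → P y P .] }  — shift, reduce
  I8: { [P → a .] }  — reduce
  I9: { [P → * X .] }  — reduce
  I10: { [P → * y . P], [P → . * X], [P → . * y P], [P → . P *], [P → . a] }  — shift
  I11: { [P → * y P .], [P → P . *] }  — shift, reduce

I4 contains complete items [P → a .], [X → a .] — reduce-reduce conflict.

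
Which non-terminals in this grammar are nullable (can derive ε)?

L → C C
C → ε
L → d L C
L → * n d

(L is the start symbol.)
ε-productions: C → ε
So C is immediately nullable.
L → C C: every symbol on the right is nullable, so L is nullable too.
Every non-terminal is now nullable.
Nullable = { 'C', 'L' }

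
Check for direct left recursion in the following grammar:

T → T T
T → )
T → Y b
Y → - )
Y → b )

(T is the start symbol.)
Direct left recursion occurs when N → N α for some non-terminal N (the right-hand side begins with the left-hand side itself).

T → T T: LEFT RECURSIVE (starts with T)
T → ): starts with ')'
T → Y b: starts with Y
Y → - ): starts with '-'
Y → b ): starts with b

The grammar has direct left recursion on: T.

Answer: Yes, T is left-recursive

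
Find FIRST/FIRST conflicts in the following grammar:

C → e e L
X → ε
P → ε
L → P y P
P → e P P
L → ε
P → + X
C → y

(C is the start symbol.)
A FIRST/FIRST conflict occurs when two productions N → α and N → β for the same non-terminal have FIRST(α) ∩ FIRST(β) ≠ ∅ (with ε ∈ FIRST of a nullable right-hand side, so two nullable alternatives also conflict).

FIRST sets of the non-terminals at (or reachable through a nullable prefix from) the front of some alternative:
  FIRST(P) = { '+', 'e', ε }

Productions for C:
  C → e e L: FIRST = { 'e' }
  C → y: FIRST = { 'y' }
Productions for P:
  P → ε: FIRST = { ε }
  P → e P P: FIRST = { 'e' }
  P → + X: FIRST = { '+' }
Productions for L:
  L → P y P: FIRST = { '+', 'e', 'y' }
  L → ε: FIRST = { ε }
X has only one production, so no FIRST/FIRST conflict is possible there.

All alternatives of each non-terminal have pairwise disjoint FIRST sets.

Answer: No FIRST/FIRST conflicts.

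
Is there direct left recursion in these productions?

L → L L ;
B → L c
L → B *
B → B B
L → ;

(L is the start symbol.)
Yes, L, B are left-recursive

Direct left recursion occurs when N → N α for some non-terminal N (the right-hand side begins with the left-hand side itself).

L → L L ;: LEFT RECURSIVE (starts with L)
B → L c: starts with L
L → B *: starts with B
B → B B: LEFT RECURSIVE (starts with B)
L → ;: starts with ';'

The grammar has direct left recursion on: L, B.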